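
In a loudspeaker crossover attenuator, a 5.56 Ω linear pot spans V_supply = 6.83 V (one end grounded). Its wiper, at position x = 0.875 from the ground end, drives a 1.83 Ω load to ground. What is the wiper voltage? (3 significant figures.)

V_out ≈ 4.49 V

Lower segment x·R_p = 4.865 Ω; upper segment (1−x)·R_p = 0.6950 Ω.
(x·R_p) ‖ R_L = 1.330 Ω.
Loaded-divider output: V_out = 6.83 × 0.6568 = 4.486 V.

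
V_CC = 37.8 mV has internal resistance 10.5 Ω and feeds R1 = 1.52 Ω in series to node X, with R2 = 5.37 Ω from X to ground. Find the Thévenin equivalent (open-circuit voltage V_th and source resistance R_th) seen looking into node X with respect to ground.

R1' = 10.5 + 1.52 = 12.02 Ω (source resistance + R1).
Open-circuit (no load on X): V_th = V_CC · R2/(R1' + R2) = 37.8 × 5.37/(12.02 + 5.37) = 11.67 mV.
Zeroing V_CC shorts the top of R1' to ground, so R_th = R1' ‖ R2 = 3.712 Ω.

V_th ≈ 11.7 mV, R_th ≈ 3.71 Ω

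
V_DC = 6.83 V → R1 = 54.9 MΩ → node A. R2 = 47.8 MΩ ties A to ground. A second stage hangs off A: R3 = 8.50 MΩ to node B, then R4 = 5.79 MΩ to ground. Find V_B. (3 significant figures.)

Node A sees R2 in parallel with the series input of stage 2, R3 + R4 = 14.29 MΩ.
Effective lower resistance at A: R2 ‖ 14.29 = 11.00 MΩ.
So V_A = 6.83 × 0.1669 = 1.140 V.
Stage 2 is unloaded, so V_B = V_A · R4/(R3+R4) = 1.140 × 5.79/14.29 = 0.4620 V.

V_B ≈ 0.462 V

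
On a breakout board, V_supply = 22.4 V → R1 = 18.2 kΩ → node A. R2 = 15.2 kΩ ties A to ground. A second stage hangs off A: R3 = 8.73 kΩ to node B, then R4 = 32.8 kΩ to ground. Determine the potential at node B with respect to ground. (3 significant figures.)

Looking into the second stage from A: R3 + R4 = 41.53 kΩ appears in parallel with R2.
Effective lower resistance at A: R2 ‖ 41.53 = 11.13 kΩ.
First divider: V_A = V_supply · 11.13/(18.2 + 11.13) = 8.499 V.
Then the unloaded second divider: V_B = V_A × R4/(R3+R4) = 8.499 × 0.7898 = 6.712 V.

V_B ≈ 6.71 V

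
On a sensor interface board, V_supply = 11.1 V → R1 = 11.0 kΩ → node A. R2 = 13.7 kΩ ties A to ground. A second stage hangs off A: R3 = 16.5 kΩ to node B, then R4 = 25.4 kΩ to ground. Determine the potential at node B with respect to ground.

V_B ≈ 3.26 V

The second stage (R3 + R4 = 41.90 kΩ) loads node A in parallel with R2.
Effective lower resistance at A: R2 ‖ 41.90 = 10.32 kΩ.
V_A = 11.1 × 10.32/(11.0 + 10.32) = 5.374 V.
V_B = V_A × 0.6062 = 3.258 V.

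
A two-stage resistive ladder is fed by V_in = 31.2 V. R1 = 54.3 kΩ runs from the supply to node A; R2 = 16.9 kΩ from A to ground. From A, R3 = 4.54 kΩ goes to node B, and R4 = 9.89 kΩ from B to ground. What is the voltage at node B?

The second stage (R3 + R4 = 14.43 kΩ) loads node A in parallel with R2.
Effective lower resistance at A: R2 ‖ 14.43 = 7.784 kΩ.
V_A = 31.2 × 7.784/(54.3 + 7.784) = 3.912 V.
V_B = V_A × 0.6854 = 2.681 V.

V_B ≈ 2.68 V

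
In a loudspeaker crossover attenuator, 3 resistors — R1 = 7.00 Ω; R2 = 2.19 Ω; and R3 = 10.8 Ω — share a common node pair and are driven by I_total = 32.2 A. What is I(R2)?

I ≈ 21.2 A

Conductances: ΣG = 1/7.00 + 1/2.19 + 1/10.8 = 0.6921 (1/Ω).
Current divider: I(R2) = I_total · G_k/ΣG = 32.2 × (0.4566/0.6921) = 32.2 × 0.6598 = 21.25 A.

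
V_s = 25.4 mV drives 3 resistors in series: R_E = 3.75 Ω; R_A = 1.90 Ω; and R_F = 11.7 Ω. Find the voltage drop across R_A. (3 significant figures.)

V ≈ 2.78 mV

Series total: ΣR = 3.75 + 1.90 + 11.7 = 17.35 Ω.
By the voltage-divider rule, V = 25.4 × 1.900/17.35 = 2.782 mV.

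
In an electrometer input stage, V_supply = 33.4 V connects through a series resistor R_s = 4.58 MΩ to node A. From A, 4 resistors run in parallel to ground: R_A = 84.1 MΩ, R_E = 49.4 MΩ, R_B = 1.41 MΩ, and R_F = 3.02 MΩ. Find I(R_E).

Parallel bank: R_p = 1/(1/84.1 + 1/49.4 + 1/1.41 + 1/3.02) = 0.9324 MΩ.
Node voltage V_A = V_supply · R_p/(R_s + R_p) = 33.4 × 0.1691 = 5.650 V.
Branch current I = V_A/R_E = 5.650/49.4 = 0.1144 µA.

I ≈ 0.114 µA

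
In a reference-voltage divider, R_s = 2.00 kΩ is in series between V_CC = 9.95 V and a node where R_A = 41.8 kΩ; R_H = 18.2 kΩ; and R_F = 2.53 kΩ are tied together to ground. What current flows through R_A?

Combine the parallel branches: R_p = (1/41.8 + 1/18.2 + 1/2.53)⁻¹ = 2.109 kΩ.
Node voltage V_A = V_CC · R_p/(R_s + R_p) = 9.95 × 0.5133 = 5.107 V.
I(R_A) = V_A / R_A = 5.107/41.8 = 0.1222 mA.
(Check via current divider: I_total = 2.421 mA; share G_k/ΣG = 0.05046 → same result.)

I ≈ 0.122 mA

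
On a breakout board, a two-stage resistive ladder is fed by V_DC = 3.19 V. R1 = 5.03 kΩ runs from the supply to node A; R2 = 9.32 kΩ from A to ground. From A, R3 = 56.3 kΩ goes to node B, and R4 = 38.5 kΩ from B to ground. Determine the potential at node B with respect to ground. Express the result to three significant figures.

The second stage (R3 + R4 = 94.80 kΩ) loads node A in parallel with R2.
R2 ‖ (R3+R4) = 8.486 kΩ.
First divider: V_A = V_DC · 8.486/(5.03 + 8.486) = 2.003 V.
V_B = V_A × 0.4061 = 0.8134 V.

V_B ≈ 0.813 V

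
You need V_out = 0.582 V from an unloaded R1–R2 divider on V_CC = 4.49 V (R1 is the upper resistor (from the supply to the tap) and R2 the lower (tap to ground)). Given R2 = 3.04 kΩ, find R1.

R1 ≈ 20.4 kΩ

Required fraction k = V_out/V_CC = 0.1296.
R1 = R2·(1/k − 1) = 3.04 × 6.715 = 20.41 kΩ.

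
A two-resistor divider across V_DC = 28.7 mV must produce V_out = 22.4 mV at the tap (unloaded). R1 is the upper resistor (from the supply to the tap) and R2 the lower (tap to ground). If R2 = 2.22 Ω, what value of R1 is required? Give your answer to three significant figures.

R1 ≈ 0.624 Ω

Required fraction k = V_out/V_DC = 0.7805.
R1 = R2·(1/k − 1) = 2.22 × 0.2813 = 0.6244 Ω.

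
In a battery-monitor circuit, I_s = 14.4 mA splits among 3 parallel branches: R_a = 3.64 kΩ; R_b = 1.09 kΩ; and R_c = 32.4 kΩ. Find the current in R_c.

Total conductance ΣG = 1/3.64 + 1/1.09 + 1/32.4 = 1.223 (units of 1/kΩ).
R_c takes the fraction G_k/ΣG = 0.03086/1.223 = 0.02524, so I = 14.4 × 0.02524 = 0.3634 mA.

I ≈ 0.363 mA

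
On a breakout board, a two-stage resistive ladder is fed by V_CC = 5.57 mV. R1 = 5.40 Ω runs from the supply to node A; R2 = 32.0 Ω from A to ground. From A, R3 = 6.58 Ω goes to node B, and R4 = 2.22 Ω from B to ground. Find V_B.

Node A sees R2 in parallel with the series input of stage 2, R3 + R4 = 8.800 Ω.
Effective lower resistance at A: R2 ‖ 8.800 = 6.902 Ω.
So V_A = 5.57 × 0.5610 = 3.125 mV.
Stage 2 is unloaded, so V_B = V_A · R4/(R3+R4) = 3.125 × 2.22/8.800 = 0.7884 mV.

V_B ≈ 0.788 mV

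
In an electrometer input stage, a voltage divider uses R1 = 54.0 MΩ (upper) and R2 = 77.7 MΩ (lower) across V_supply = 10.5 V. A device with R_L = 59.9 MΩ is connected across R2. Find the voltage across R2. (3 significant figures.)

V_out ≈ 4.04 V

R2 ‖ R_L = (77.7 × 59.9)/(77.7 + 59.9) = 33.82 MΩ.
Then V_out = V_supply · R2'/(R1 + R2') = 10.5 × 33.82/87.82 = 4.044 V.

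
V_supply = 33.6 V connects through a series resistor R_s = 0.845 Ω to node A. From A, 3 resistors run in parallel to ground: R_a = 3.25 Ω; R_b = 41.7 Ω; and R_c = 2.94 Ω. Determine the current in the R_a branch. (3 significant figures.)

I ≈ 6.59 A

Parallel bank: R_p = 1/(1/3.25 + 1/41.7 + 1/2.94) = 1.489 Ω.
V_A = 33.6 × 1.489/2.334 = 21.43 V.
Branch current I = V_A/R_a = 21.43/3.25 = 6.595 A.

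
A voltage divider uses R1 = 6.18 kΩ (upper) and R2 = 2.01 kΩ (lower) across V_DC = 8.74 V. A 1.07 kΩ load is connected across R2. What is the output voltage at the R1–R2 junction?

V_out ≈ 0.887 V

The load sits in parallel with R2, giving an effective lower resistance R2' = R2·R_L/(R2+R_L) = 0.6983 kΩ.
Voltage divider with the loaded lower leg: V_out = 8.74 × 0.6983/(6.18 + 0.6983) = 8.74 × 0.1015 = 0.8873 V.
(Unloaded it would be 2.14 V; the load pulls it down.)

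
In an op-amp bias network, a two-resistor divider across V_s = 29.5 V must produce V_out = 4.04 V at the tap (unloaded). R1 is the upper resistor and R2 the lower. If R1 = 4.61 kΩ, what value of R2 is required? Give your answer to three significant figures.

The divider ratio is R2/(R1+R2) = 4.04/29.5 = 0.1369.
So R2 = R1 · V_out/(V_s − V_out) = 4.61 × 4.04/(29.5 − 4.04) = 4.61 × 0.1587 = 0.7315 kΩ.

R2 ≈ 0.732 kΩ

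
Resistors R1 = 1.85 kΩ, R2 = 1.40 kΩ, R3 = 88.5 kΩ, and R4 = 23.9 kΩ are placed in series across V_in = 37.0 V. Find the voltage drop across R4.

Total series resistance ΣR = 1.85 + 1.40 + 88.5 + 23.9 = 115.7 kΩ.
Voltage divider: V = V_in · (23.90 / 115.7) = 37.0 × 0.2067 = 7.646 V.

V ≈ 7.65 V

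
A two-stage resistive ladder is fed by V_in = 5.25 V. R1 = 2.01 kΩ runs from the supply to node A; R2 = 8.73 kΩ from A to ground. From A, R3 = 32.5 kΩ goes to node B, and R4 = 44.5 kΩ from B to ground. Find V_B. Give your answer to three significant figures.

V_B ≈ 2.42 V

Looking into the second stage from A: R3 + R4 = 77.00 kΩ appears in parallel with R2.
Effective lower resistance at A: R2 ‖ 77.00 = 7.841 kΩ.
First divider: V_A = V_in · 7.841/(2.01 + 7.841) = 4.179 V.
Then the unloaded second divider: V_B = V_A × R4/(R3+R4) = 4.179 × 0.5779 = 2.415 V.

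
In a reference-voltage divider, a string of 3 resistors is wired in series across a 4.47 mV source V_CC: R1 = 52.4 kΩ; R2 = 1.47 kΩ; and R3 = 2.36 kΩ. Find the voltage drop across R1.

Total series resistance ΣR = 52.4 + 1.47 + 2.36 = 56.23 kΩ.
By the voltage-divider rule, V = 4.47 × 52.40/56.23 = 4.166 mV.

V ≈ 4.17 mV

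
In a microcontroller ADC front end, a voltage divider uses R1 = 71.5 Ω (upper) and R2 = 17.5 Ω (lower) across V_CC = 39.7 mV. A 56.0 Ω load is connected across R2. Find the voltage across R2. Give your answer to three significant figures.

The load sits in parallel with R2, giving an effective lower resistance R2' = R2·R_L/(R2+R_L) = 13.33 Ω.
Voltage divider with the loaded lower leg: V_out = 39.7 × 13.33/(71.5 + 13.33) = 39.7 × 0.1572 = 6.240 mV.

V_out ≈ 6.24 mV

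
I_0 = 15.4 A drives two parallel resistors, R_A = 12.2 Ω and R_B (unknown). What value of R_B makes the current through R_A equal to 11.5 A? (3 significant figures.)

R_B ≈ 36.0 Ω

Two-branch current divider: I_A = I_0 · R_B/(R_A + R_B).
11.5/15.4 = R_B/(R_A + R_B) → R_B = R_A · (0.7468)/(1 − 0.7468) = 12.2 × 2.949 = 35.97 Ω.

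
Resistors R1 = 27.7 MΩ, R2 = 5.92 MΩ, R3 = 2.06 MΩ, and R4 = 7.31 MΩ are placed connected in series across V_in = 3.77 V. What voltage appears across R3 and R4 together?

V ≈ 0.822 V

ΣR = 27.7 + 5.92 + 2.06 + 7.31 = 42.99 MΩ.
R_{R3..R4} = 2.06 + 7.31 = 9.370 MΩ.
V = V_in · R/ΣR = 3.77 × 0.2180 = 0.8217 V.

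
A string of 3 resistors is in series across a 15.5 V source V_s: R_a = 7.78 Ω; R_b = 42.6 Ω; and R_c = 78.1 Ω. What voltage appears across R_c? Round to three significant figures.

Series total: ΣR = 7.78 + 42.6 + 78.1 = 128.5 Ω.
V = V_s · R/ΣR = 15.5 × 0.6079 = 9.422 V.

V ≈ 9.42 V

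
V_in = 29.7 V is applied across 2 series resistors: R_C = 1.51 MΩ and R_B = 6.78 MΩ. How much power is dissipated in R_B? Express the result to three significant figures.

P ≈ 87.0 µW

ΣR = 8.290 MΩ → I = 29.7/8.290 = 3.583 µA.
V(R_B) = I·R = 24.29 V; P = V·I = 24.29 × 3.583 = 87.02 µW.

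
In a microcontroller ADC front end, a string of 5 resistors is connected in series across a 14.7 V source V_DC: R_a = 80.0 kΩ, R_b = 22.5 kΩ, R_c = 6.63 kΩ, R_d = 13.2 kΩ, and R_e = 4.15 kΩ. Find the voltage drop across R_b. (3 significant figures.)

Series total: ΣR = 80.0 + 22.5 + 6.63 + 13.2 + 4.15 = 126.5 kΩ.
Voltage divider: V = V_DC · (22.50 / 126.5) = 14.7 × 0.1779 = 2.615 V.

V ≈ 2.62 V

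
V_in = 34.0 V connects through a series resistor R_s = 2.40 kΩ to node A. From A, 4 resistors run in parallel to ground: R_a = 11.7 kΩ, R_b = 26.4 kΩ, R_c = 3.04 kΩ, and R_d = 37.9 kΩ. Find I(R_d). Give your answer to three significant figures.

Combine the parallel branches: R_p = (1/11.7 + 1/26.4 + 1/3.04 + 1/37.9)⁻¹ = 2.089 kΩ.
Node voltage V_A = V_in · R_p/(R_s + R_p) = 34.0 × 0.4654 = 15.82 V.
I(R_d) = V_A / R_d = 15.82/37.9 = 0.4175 mA.

I ≈ 0.417 mA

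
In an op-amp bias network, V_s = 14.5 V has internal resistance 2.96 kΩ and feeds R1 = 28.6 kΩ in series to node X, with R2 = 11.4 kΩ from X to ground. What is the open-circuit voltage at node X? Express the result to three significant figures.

V_th ≈ 3.85 V

R1' = 2.96 + 28.6 = 31.56 kΩ (source resistance + R1).
V_th is the unloaded tap voltage: V_s · R2/(R1'+R2) = 14.5 × 0.2654 = 3.848 V.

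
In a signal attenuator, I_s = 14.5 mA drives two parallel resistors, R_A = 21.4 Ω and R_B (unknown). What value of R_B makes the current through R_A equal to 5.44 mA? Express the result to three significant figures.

In a two-way split, I_A/I_s = R_B/(R_A + R_B).
5.44/14.5 = R_B/(R_A + R_B) → R_B = R_A · (0.3752)/(1 − 0.3752) = 21.4 × 0.6004 = 12.85 Ω.

R_B ≈ 12.8 Ω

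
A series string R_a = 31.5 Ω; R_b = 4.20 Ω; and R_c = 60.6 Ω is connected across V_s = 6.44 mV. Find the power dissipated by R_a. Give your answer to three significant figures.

P ≈ 0.141 µW

The common current is I = 6.44/96.30 = 0.06687 mA.
P = I²R = 0.004472 × 31.5 = 0.1409 µW.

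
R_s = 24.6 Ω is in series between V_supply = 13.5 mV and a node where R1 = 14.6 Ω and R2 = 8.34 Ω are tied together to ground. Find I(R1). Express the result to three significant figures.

I ≈ 0.164 mA

Equivalent of the parallel group: R_p = 5.308 Ω.
V_A = 13.5 × 5.308/29.91 = 2.396 mV.
Branch current I = V_A/R1 = 2.396/14.6 = 0.1641 mA.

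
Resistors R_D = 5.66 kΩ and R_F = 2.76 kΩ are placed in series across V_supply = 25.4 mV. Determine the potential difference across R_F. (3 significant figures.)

Total series resistance ΣR = 5.66 + 2.76 = 8.420 kΩ.
V = V_supply · R/ΣR = 25.4 × 0.3278 = 8.326 mV.

V ≈ 8.33 mV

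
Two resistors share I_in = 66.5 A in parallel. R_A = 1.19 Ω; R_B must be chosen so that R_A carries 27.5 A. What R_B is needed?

R_B ≈ 0.839 Ω

In a two-way split, I_A/I_in = R_B/(R_A + R_B).
27.5/66.5 = R_B/(R_A + R_B) → R_B = R_A · (0.4135)/(1 − 0.4135) = 1.19 × 0.7051 = 0.8391 Ω.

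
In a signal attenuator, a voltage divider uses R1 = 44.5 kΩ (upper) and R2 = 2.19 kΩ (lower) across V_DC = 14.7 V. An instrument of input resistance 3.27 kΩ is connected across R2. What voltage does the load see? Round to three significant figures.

First combine the lower leg with the load: R2 ‖ R_L = 1.312 kΩ.
Now apply the divider: V_out = 14.7 × 0.02863 = 0.4209 V.

V_out ≈ 0.421 V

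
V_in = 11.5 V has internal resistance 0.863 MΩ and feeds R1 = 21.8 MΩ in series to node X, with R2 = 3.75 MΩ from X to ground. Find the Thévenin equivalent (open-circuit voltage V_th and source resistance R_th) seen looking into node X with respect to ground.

V_th ≈ 1.63 V, R_th ≈ 3.22 MΩ

R1' = 0.863 + 21.8 = 22.66 MΩ (source resistance + R1).
With X open, the divider is unloaded: V_th = 11.5 × 3.75/26.41 = 1.633 V.
With V_in suppressed (replaced by a short), R_th = R1' ‖ R2 = (22.66 × 3.75)/(22.66 + 3.75) = 3.218 MΩ.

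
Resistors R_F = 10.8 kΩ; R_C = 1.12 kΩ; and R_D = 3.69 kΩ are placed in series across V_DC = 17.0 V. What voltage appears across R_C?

ΣR = 10.8 + 1.12 + 3.69 = 15.61 kΩ.
V = V_DC · R/ΣR = 17.0 × 0.07175 = 1.220 V.

V ≈ 1.22 V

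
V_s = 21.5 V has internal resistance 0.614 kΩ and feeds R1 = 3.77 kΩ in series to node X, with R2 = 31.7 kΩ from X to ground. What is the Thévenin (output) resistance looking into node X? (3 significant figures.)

R_th ≈ 3.85 kΩ

R1' = 0.614 + 3.77 = 4.384 kΩ (source resistance + R1).
Looking into X with the source shorted: R_th = R1'·R2/(R1'+R2) = 4.384 × 31.7/36.08 = 3.851 kΩ.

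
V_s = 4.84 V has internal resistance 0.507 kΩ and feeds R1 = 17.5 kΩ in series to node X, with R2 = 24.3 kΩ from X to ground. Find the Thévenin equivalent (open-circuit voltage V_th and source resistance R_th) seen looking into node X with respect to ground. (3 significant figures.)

V_th ≈ 2.78 V, R_th ≈ 10.3 kΩ

R1' = 0.507 + 17.5 = 18.01 kΩ (source resistance + R1).
V_th is the unloaded tap voltage: V_s · R2/(R1'+R2) = 4.84 × 0.5744 = 2.780 V.
Looking into X with the source shorted: R_th = R1'·R2/(R1'+R2) = 18.01 × 24.3/42.31 = 10.34 kΩ.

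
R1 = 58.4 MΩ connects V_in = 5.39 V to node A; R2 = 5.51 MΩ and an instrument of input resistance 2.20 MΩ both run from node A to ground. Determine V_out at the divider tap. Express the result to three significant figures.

The load sits in parallel with R2, giving an effective lower resistance R2' = R2·R_L/(R2+R_L) = 1.572 MΩ.
Then V_out = V_in · R2'/(R1 + R2') = 5.39 × 1.572/59.97 = 0.1413 V.

V_out ≈ 0.141 V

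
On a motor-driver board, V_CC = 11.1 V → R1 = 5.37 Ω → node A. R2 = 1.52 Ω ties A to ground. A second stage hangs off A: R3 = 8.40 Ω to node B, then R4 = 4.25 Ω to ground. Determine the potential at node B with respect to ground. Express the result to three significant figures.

Node A sees R2 in parallel with the series input of stage 2, R3 + R4 = 12.65 Ω.
Effective lower resistance at A: R2 ‖ 12.65 = 1.357 Ω.
First divider: V_A = V_CC · 1.357/(5.37 + 1.357) = 2.239 V.
Stage 2 is unloaded, so V_B = V_A · R4/(R3+R4) = 2.239 × 4.25/12.65 = 0.7523 V.

V_B ≈ 0.752 V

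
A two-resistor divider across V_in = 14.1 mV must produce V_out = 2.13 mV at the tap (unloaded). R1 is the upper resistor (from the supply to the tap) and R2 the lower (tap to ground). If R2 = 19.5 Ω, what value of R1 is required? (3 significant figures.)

The divider ratio is R2/(R1+R2) = 2.13/14.1 = 0.1511.
Rearranging, R1 = R2·(1−k)/k = 19.5 × 5.620 = 109.6 Ω.

R1 ≈ 110 Ω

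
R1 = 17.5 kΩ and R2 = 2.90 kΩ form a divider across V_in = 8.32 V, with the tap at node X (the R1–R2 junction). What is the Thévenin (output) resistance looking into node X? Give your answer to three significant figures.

Zeroing V_in shorts the top of R1 to ground, so R_th = R1 ‖ R2 = 2.488 kΩ.

R_th ≈ 2.49 kΩ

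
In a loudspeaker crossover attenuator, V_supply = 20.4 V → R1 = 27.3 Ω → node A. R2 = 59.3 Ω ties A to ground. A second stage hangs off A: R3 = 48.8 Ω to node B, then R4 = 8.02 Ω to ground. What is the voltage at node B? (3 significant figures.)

The second stage (R3 + R4 = 56.82 Ω) loads node A in parallel with R2.
R2 ‖ (R3+R4) = 29.02 Ω.
So V_A = 20.4 × 0.5152 = 10.51 V.
Stage 2 is unloaded, so V_B = V_A · R4/(R3+R4) = 10.51 × 8.02/56.82 = 1.484 V.

V_B ≈ 1.48 V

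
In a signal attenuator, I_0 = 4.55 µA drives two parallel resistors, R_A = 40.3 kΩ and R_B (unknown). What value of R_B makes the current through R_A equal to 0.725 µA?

The fraction through R_A equals R_B/(R_A+R_B).
With f = 0.1593, R_B = R_A · f/(1−f) = 40.3 × 0.1895 = 7.639 kΩ.

R_B ≈ 7.64 kΩ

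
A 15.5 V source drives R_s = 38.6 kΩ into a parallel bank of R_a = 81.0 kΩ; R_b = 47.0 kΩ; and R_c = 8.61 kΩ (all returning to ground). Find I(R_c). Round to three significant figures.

I ≈ 0.265 mA

Combine the parallel branches: R_p = (1/81.0 + 1/47.0 + 1/8.61)⁻¹ = 6.677 kΩ.
V_A by voltage divider: V_A = 15.5 × 6.677/(38.6 + 6.677) = 2.286 V.
I(R_c) = V_A / R_c = 2.286/8.61 = 0.2655 mA.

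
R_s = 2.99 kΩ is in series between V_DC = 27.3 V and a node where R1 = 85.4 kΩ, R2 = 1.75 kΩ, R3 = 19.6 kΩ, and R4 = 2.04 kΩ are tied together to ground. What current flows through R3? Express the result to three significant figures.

Equivalent of the parallel group: R_p = 0.8894 kΩ.
V_A = 27.3 × 0.8894/3.879 = 6.259 V.
I(R3) = V_A / R3 = 6.259/19.6 = 0.3193 mA.
(Check via current divider: I_total = 7.037 mA; share G_k/ΣG = 0.04538 → same result.)

I ≈ 0.319 mA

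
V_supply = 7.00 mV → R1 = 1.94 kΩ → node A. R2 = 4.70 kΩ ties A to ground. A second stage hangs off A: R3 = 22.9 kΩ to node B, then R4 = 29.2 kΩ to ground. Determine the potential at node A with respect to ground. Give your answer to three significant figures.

Looking into the second stage from A: R3 + R4 = 52.10 kΩ appears in parallel with R2.
Effective lower resistance at A: R2 ‖ 52.10 = 4.311 kΩ.
First divider: V_A = V_supply · 4.311/(1.94 + 4.311) = 4.828 mV.

V_A ≈ 4.83 mV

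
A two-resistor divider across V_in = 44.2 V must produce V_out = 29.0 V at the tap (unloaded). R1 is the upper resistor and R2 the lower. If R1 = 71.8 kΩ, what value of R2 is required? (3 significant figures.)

The divider ratio is R2/(R1+R2) = 29.0/44.2 = 0.6561.
So R2 = R1 · V_out/(V_in − V_out) = 71.8 × 29.0/(44.2 − 29.0) = 71.8 × 1.908 = 137.0 kΩ.

R2 ≈ 137 kΩ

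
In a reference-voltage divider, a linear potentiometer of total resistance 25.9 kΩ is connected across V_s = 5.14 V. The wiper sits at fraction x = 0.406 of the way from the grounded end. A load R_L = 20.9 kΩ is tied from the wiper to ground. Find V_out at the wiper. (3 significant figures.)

V_out ≈ 1.61 V

Lower segment x·R_p = 10.52 kΩ; upper segment (1−x)·R_p = 15.38 kΩ.
Lower segment in parallel with the load: 10.52 ‖ 20.9 = 6.996 kΩ.
Loaded-divider output: V_out = 5.14 × 0.3126 = 1.607 V.
(Unloaded: V_out = x·V_s = 2.09 V.)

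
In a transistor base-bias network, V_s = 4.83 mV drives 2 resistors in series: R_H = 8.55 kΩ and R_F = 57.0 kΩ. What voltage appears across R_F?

V ≈ 4.20 mV

Total series resistance ΣR = 8.55 + 57.0 = 65.55 kΩ.
Voltage divider: V = V_s · (57.00 / 65.55) = 4.83 × 0.8696 = 4.200 mV.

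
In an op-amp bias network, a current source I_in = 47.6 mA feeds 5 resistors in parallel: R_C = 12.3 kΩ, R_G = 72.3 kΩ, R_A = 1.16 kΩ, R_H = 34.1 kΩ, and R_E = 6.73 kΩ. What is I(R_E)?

I ≈ 6.23 mA

Conductances: ΣG = 1/12.3 + 1/72.3 + 1/1.16 + 1/34.1 + 1/6.73 = 1.135 (1/kΩ).
R_E takes the fraction G_k/ΣG = 0.1486/1.135 = 0.1309, so I = 47.6 × 0.1309 = 6.231 mA.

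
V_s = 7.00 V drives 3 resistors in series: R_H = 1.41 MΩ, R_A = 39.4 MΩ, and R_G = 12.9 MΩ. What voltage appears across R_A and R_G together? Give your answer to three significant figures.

V ≈ 6.82 V

Series total: ΣR = 1.41 + 39.4 + 12.9 = 53.71 MΩ.
R_{R_A..R_G} = 39.4 + 12.9 = 52.30 MΩ.
Voltage divider: V = V_s · (52.30 / 53.71) = 7.00 × 0.9737 = 6.816 V.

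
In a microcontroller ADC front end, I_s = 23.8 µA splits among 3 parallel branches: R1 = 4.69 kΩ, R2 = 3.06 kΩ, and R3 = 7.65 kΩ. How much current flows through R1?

I ≈ 7.57 µA

Total conductance ΣG = 1/4.69 + 1/3.06 + 1/7.65 = 0.6707 (units of 1/kΩ).
R1 takes the fraction G_k/ΣG = 0.2132/0.6707 = 0.3179, so I = 23.8 × 0.3179 = 7.566 µA.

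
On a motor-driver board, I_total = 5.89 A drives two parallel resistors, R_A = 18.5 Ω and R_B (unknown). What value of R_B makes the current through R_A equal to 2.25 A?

Two-branch current divider: I_A = I_total · R_B/(R_A + R_B).
2.25/5.89 = R_B/(R_A + R_B) → R_B = R_A · (0.3820)/(1 − 0.3820) = 18.5 × 0.6181 = 11.44 Ω.

R_B ≈ 11.4 Ω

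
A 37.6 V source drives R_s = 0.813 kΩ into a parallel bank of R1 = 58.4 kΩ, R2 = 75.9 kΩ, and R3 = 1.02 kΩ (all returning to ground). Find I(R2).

I ≈ 0.272 mA

Equivalent of the parallel group: R_p = 0.9894 kΩ.
V_A = 37.6 × 0.9894/1.802 = 20.64 V.
I(R2) = V_A / R2 = 20.64/75.9 = 0.2719 mA.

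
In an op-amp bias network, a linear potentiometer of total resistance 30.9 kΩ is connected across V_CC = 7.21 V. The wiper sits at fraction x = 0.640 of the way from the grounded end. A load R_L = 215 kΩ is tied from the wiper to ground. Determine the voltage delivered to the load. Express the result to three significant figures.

V_out ≈ 4.47 V

Lower segment x·R_p = 19.78 kΩ; upper segment (1−x)·R_p = 11.12 kΩ.
R_L loads the lower segment: effective lower R = 18.11 kΩ.
Then V_out = V_CC · 18.11/(11.12 + 18.11) = 4.466 V.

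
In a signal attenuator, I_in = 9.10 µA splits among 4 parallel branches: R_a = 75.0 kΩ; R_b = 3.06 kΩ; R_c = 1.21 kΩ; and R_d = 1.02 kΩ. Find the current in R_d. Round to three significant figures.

I ≈ 4.16 µA

Total conductance ΣG = 1/75.0 + 1/3.06 + 1/1.21 + 1/1.02 = 2.147 (units of 1/kΩ).
Current divider: I(R_d) = I_in · G_k/ΣG = 9.10 × (0.9804/2.147) = 9.10 × 0.4566 = 4.155 µA.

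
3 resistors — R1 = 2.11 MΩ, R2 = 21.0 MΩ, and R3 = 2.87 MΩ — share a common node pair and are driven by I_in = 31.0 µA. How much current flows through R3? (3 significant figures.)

Total conductance ΣG = 1/2.11 + 1/21.0 + 1/2.87 = 0.8700 (units of 1/MΩ).
By the current-divider rule, I = I_in · G_k/ΣG = 31.0 × 0.4005 = 12.42 µA.

I ≈ 12.4 µA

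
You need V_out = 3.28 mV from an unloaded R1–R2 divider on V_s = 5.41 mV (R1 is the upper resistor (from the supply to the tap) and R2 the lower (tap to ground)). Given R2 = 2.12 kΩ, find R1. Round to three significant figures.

The divider ratio is R2/(R1+R2) = 3.28/5.41 = 0.6063.
R1 = R2·(1/k − 1) = 2.12 × 0.6494 = 1.377 kΩ.

R1 ≈ 1.38 kΩ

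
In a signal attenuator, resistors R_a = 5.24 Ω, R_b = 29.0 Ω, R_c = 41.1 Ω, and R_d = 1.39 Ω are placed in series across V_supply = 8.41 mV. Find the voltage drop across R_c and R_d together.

V ≈ 4.66 mV

Series total: ΣR = 5.24 + 29.0 + 41.1 + 1.39 = 76.73 Ω.
R_{R_c..R_d} = 41.1 + 1.39 = 42.49 Ω.
Voltage divider: V = V_supply · (42.49 / 76.73) = 8.41 × 0.5538 = 4.657 mV.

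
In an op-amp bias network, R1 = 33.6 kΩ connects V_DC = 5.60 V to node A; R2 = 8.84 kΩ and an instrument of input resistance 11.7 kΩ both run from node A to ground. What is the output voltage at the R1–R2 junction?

R2 ‖ R_L = (8.84 × 11.7)/(8.84 + 11.7) = 5.035 kΩ.
Then V_out = V_DC · R2'/(R1 + R2') = 5.60 × 5.035/38.64 = 0.7299 V.

V_out ≈ 0.730 V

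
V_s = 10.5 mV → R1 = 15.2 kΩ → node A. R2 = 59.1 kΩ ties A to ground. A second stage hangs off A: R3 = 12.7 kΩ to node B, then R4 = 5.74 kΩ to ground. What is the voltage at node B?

V_B ≈ 1.57 mV

Node A sees R2 in parallel with the series input of stage 2, R3 + R4 = 18.44 kΩ.
R2 ‖ (R3+R4) = 14.05 kΩ.
First divider: V_A = V_s · 14.05/(15.2 + 14.05) = 5.044 mV.
Stage 2 is unloaded, so V_B = V_A · R4/(R3+R4) = 5.044 × 5.74/18.44 = 1.570 mV.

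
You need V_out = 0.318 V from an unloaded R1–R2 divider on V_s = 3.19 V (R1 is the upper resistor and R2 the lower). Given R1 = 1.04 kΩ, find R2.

R2 ≈ 0.115 kΩ

The divider ratio is R2/(R1+R2) = 0.318/3.19 = 0.09969.
So R2 = R1 · V_out/(V_s − V_out) = 1.04 × 0.318/(3.19 − 0.318) = 1.04 × 0.1107 = 0.1152 kΩ.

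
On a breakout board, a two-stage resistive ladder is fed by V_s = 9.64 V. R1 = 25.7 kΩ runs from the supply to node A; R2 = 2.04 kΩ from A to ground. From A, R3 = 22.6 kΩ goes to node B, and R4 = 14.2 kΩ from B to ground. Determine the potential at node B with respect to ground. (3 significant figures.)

V_B ≈ 0.260 V

Node A sees R2 in parallel with the series input of stage 2, R3 + R4 = 36.80 kΩ.
Effective lower resistance at A: R2 ‖ 36.80 = 1.933 kΩ.
V_A = 9.64 × 1.933/(25.7 + 1.933) = 0.6743 V.
Then the unloaded second divider: V_B = V_A × R4/(R3+R4) = 0.6743 × 0.3859 = 0.2602 V.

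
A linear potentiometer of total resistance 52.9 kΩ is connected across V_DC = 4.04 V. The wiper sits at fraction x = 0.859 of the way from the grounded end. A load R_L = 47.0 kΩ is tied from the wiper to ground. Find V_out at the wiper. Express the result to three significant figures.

V_out ≈ 3.05 V

The pot divides into 7.459 kΩ above the wiper and 45.44 kΩ below.
Lower segment in parallel with the load: 45.44 ‖ 47.0 = 23.10 kΩ.
Loaded-divider output: V_out = 4.04 × 0.7559 = 3.054 V.
(Unloaded: V_out = x·V_DC = 3.47 V.)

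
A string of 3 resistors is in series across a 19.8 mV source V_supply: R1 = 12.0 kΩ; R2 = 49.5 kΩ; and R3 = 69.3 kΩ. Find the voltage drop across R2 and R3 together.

V ≈ 18.0 mV

ΣR = 12.0 + 49.5 + 69.3 = 130.8 kΩ.
R_{R2..R3} = 49.5 + 69.3 = 118.8 kΩ.
V = V_supply · R/ΣR = 19.8 × 0.9083 = 17.98 mV.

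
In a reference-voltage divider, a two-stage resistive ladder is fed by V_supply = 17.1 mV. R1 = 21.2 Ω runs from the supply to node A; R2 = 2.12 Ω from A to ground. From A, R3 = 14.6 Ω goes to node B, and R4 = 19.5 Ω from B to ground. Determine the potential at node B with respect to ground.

Looking into the second stage from A: R3 + R4 = 34.10 Ω appears in parallel with R2.
Effective lower resistance at A: R2 ‖ 34.10 = 1.996 Ω.
V_A = 17.1 × 1.996/(21.2 + 1.996) = 1.471 mV.
Then the unloaded second divider: V_B = V_A × R4/(R3+R4) = 1.471 × 0.5718 = 0.8414 mV.

V_B ≈ 0.841 mV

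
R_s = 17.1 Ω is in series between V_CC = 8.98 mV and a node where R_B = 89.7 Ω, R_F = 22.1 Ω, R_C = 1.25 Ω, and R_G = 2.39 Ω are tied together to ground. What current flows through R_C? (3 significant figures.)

I ≈ 0.315 mA

Combine the parallel branches: R_p = (1/89.7 + 1/22.1 + 1/1.25 + 1/2.39)⁻¹ = 0.7844 Ω.
V_A = 8.98 × 0.7844/17.88 = 0.3939 mV.
Branch current I = V_A/R_C = 0.3939/1.25 = 0.3151 mA.
(Equivalently: I_total = 0.5021 mA, then current-divider fraction G_k/ΣG = 0.6275.)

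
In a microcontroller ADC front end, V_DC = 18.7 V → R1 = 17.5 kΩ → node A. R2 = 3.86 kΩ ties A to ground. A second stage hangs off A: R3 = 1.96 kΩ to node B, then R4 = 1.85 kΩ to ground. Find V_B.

V_B ≈ 0.897 V

The second stage (R3 + R4 = 3.810 kΩ) loads node A in parallel with R2.
R2 ‖ (R3+R4) = 1.917 kΩ.
First divider: V_A = V_DC · 1.917/(17.5 + 1.917) = 1.847 V.
Then the unloaded second divider: V_B = V_A × R4/(R3+R4) = 1.847 × 0.4856 = 0.8966 V.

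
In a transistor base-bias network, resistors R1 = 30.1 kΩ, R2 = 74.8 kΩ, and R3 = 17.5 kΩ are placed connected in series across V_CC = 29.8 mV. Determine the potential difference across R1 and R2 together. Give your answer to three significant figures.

V ≈ 25.5 mV

Series total: ΣR = 30.1 + 74.8 + 17.5 = 122.4 kΩ.
R_{R1..R2} = 30.1 + 74.8 = 104.9 kΩ.
Voltage divider: V = V_CC · (104.9 / 122.4) = 29.8 × 0.8570 = 25.54 mV.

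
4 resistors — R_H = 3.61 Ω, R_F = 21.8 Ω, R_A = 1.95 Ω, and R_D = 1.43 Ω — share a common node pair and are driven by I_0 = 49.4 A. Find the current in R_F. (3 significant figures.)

I ≈ 1.48 A

Total conductance ΣG = 1/3.61 + 1/21.8 + 1/1.95 + 1/1.43 = 1.535 (units of 1/Ω).
Current divider: I(R_F) = I_0 · G_k/ΣG = 49.4 × (0.04587/1.535) = 49.4 × 0.02988 = 1.476 A.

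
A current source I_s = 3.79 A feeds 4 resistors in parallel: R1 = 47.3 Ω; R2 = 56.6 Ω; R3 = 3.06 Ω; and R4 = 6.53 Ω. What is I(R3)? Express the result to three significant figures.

Conductances: ΣG = 1/47.3 + 1/56.6 + 1/3.06 + 1/6.53 = 0.5187 (1/Ω).
By the current-divider rule, I = I_s · G_k/ΣG = 3.79 × 0.6300 = 2.388 A.

I ≈ 2.39 A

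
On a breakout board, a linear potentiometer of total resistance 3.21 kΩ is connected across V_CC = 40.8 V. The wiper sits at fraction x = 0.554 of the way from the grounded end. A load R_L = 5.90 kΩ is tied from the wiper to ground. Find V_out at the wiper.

V_out ≈ 19.9 V

Split the track: R_lower = x·R_p = 1.778 kΩ, R_upper = (1−x)·R_p = 1.432 kΩ.
Lower segment in parallel with the load: 1.778 ‖ 5.90 = 1.366 kΩ.
Then V_out = V_CC · 1.366/(1.432 + 1.366) = 19.92 V.
(Unloaded: V_out = x·V_CC = 22.6 V.)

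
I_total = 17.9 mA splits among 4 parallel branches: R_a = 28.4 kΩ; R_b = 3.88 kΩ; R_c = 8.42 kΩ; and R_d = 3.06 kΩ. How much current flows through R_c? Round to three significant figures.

I ≈ 2.88 mA

Total conductance ΣG = 1/28.4 + 1/3.88 + 1/8.42 + 1/3.06 = 0.7385 (units of 1/kΩ).
By the current-divider rule, I = I_total · G_k/ΣG = 17.9 × 0.1608 = 2.879 mA.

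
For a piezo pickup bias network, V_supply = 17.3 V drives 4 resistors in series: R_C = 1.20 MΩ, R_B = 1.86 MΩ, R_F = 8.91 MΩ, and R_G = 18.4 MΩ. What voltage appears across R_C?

ΣR = 1.20 + 1.86 + 8.91 + 18.4 = 30.37 MΩ.
By the voltage-divider rule, V = 17.3 × 1.200/30.37 = 0.6836 V.

V ≈ 0.684 V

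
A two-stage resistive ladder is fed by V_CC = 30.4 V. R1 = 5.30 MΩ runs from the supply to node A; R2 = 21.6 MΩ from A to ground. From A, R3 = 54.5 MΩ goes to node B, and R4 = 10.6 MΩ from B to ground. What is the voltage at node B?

Looking into the second stage from A: R3 + R4 = 65.10 MΩ appears in parallel with R2.
R2 ‖ (R3+R4) = 16.22 MΩ.
First divider: V_A = V_CC · 16.22/(5.30 + 16.22) = 22.91 V.
Stage 2 is unloaded, so V_B = V_A · R4/(R3+R4) = 22.91 × 10.6/65.10 = 3.731 V.

V_B ≈ 3.73 V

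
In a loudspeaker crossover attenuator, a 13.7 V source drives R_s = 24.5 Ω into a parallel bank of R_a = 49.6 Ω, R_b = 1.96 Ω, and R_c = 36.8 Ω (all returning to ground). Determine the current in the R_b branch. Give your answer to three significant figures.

Combine the parallel branches: R_p = (1/49.6 + 1/1.96 + 1/36.8)⁻¹ = 1.794 Ω.
V_A = 13.7 × 1.794/26.29 = 0.9345 V.
Branch current I = V_A/R_b = 0.9345/1.96 = 0.4768 A.
(Check via current divider: I_total = 0.5210 A; share G_k/ΣG = 0.9151 → same result.)

I ≈ 0.477 A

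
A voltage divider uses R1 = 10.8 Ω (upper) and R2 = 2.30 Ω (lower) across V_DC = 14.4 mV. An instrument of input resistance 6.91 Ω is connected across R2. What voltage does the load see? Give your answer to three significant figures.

The load sits in parallel with R2, giving an effective lower resistance R2' = R2·R_L/(R2+R_L) = 1.726 Ω.
Then V_out = V_DC · R2'/(R1 + R2') = 14.4 × 1.726/12.53 = 1.984 mV.

V_out ≈ 1.98 mV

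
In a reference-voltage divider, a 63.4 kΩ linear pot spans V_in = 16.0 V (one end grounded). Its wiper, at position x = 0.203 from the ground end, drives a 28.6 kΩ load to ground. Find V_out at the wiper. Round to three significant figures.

V_out ≈ 2.39 V

The pot divides into 50.53 kΩ above the wiper and 12.87 kΩ below.
Lower segment in parallel with the load: 12.87 ‖ 28.6 = 8.876 kΩ.
Loaded-divider output: V_out = 16.0 × 0.1494 = 2.391 V.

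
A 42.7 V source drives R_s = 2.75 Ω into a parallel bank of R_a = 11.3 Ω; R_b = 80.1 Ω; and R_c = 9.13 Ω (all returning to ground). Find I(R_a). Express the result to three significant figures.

I ≈ 2.39 A

Combine the parallel branches: R_p = (1/11.3 + 1/80.1 + 1/9.13)⁻¹ = 4.750 Ω.
V_A by voltage divider: V_A = 42.7 × 4.750/(2.75 + 4.750) = 27.04 V.
Branch current I = V_A/R_a = 27.04/11.3 = 2.393 A.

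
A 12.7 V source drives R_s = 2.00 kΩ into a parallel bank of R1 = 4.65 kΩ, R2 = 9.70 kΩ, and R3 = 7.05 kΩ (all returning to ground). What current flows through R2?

I ≈ 0.682 mA

Equivalent of the parallel group: R_p = 2.174 kΩ.
V_A by voltage divider: V_A = 12.7 × 2.174/(2.00 + 2.174) = 6.615 V.
Branch current I = V_A/R2 = 6.615/9.70 = 0.6819 mA.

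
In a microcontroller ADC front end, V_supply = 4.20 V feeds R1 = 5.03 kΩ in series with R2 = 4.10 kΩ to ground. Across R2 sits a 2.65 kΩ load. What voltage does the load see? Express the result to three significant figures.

V_out ≈ 1.02 V

The load sits in parallel with R2, giving an effective lower resistance R2' = R2·R_L/(R2+R_L) = 1.610 kΩ.
Then V_out = V_supply · R2'/(R1 + R2') = 4.20 × 1.610/6.640 = 1.018 V.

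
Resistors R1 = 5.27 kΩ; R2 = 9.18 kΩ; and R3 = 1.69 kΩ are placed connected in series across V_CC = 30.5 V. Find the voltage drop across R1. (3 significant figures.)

Total series resistance ΣR = 5.27 + 9.18 + 1.69 = 16.14 kΩ.
V = V_CC · R/ΣR = 30.5 × 0.3265 = 9.959 V.

V ≈ 9.96 V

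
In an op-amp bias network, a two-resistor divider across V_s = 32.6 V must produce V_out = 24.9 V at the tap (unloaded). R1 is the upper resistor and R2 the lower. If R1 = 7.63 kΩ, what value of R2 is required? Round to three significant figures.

The divider ratio is R2/(R1+R2) = 24.9/32.6 = 0.7638.
Rearranging, R2 = R1·k/(1−k) = 7.63 × 3.234 = 24.67 kΩ.

R2 ≈ 24.7 kΩ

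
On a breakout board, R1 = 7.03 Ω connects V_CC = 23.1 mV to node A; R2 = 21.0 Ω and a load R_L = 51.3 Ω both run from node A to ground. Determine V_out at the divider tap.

V_out ≈ 15.7 mV

R2 ‖ R_L = (21.0 × 51.3)/(21.0 + 51.3) = 14.90 Ω.
Now apply the divider: V_out = 23.1 × 0.6794 = 15.70 mV.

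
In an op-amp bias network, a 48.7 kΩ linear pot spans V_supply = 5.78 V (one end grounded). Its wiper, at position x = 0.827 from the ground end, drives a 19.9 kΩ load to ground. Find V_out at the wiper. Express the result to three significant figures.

V_out ≈ 3.54 V

Split the track: R_lower = x·R_p = 40.27 kΩ, R_upper = (1−x)·R_p = 8.425 kΩ.
Lower segment in parallel with the load: 40.27 ‖ 19.9 = 13.32 kΩ.
Loaded-divider output: V_out = 5.78 × 0.6125 = 3.540 V.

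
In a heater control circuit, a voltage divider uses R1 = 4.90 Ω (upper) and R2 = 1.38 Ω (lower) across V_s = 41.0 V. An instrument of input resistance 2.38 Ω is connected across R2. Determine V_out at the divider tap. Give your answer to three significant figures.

R2 ‖ R_L = (1.38 × 2.38)/(1.38 + 2.38) = 0.8735 Ω.
Then V_out = V_s · R2'/(R1 + R2') = 41.0 × 0.8735/5.774 = 6.203 V.

V_out ≈ 6.20 V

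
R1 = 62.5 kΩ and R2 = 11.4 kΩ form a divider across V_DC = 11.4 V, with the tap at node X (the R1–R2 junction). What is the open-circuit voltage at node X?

V_th ≈ 1.76 V

Open-circuit (no load on X): V_th = V_DC · R2/(R1 + R2) = 11.4 × 11.4/(62.50 + 11.4) = 1.759 V.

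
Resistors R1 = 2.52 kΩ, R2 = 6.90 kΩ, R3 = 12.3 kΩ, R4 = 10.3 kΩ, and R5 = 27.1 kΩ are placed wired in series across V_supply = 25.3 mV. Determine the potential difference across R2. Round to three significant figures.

V ≈ 2.95 mV

Series total: ΣR = 2.52 + 6.90 + 12.3 + 10.3 + 27.1 = 59.12 kΩ.
V = V_supply · R/ΣR = 25.3 × 0.1167 = 2.953 mV.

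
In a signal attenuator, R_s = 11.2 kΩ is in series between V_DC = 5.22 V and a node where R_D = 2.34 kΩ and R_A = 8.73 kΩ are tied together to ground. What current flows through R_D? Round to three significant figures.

Equivalent of the parallel group: R_p = 1.845 kΩ.
V_A = 5.22 × 1.845/13.05 = 0.7384 V.
Branch current I = V_A/R_D = 0.7384/2.34 = 0.3156 mA.
(Equivalently: I_total = 0.4001 mA, then current-divider fraction G_k/ΣG = 0.7886.)

I ≈ 0.316 mA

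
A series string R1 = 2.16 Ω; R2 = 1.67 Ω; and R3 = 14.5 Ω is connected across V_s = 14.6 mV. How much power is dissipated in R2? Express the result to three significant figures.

The common current is I = 14.6/18.33 = 0.7965 mA.
P = I²R = 0.6344 × 1.67 = 1.059 µW.

P ≈ 1.06 µW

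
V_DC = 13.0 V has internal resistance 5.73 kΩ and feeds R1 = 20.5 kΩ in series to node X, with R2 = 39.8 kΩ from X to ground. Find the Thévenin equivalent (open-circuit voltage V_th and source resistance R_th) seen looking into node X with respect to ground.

V_th ≈ 7.84 V, R_th ≈ 15.8 kΩ

R1' = 5.73 + 20.5 = 26.23 kΩ (source resistance + R1).
With X open, the divider is unloaded: V_th = 13.0 × 39.8/66.03 = 7.836 V.
With V_DC suppressed (replaced by a short), R_th = R1' ‖ R2 = (26.23 × 39.8)/(26.23 + 39.8) = 15.81 kΩ.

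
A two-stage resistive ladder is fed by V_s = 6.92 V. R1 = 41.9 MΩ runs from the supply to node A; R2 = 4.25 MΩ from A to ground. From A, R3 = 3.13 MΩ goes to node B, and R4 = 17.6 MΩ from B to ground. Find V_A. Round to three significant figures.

Node A sees R2 in parallel with the series input of stage 2, R3 + R4 = 20.73 MΩ.
Effective lower resistance at A: R2 ‖ 20.73 = 3.527 MΩ.
First divider: V_A = V_s · 3.527/(41.9 + 3.527) = 0.5373 V.

V_A ≈ 0.537 V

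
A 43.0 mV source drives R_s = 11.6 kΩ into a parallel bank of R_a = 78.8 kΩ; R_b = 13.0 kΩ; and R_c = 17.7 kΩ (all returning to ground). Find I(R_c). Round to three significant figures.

I ≈ 0.901 µA

Parallel bank: R_p = 1/(1/78.8 + 1/13.0 + 1/17.7) = 6.844 kΩ.
V_A by voltage divider: V_A = 43.0 × 6.844/(11.6 + 6.844) = 15.96 mV.
Branch current I = V_A/R_c = 15.96/17.7 = 0.9015 µA.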